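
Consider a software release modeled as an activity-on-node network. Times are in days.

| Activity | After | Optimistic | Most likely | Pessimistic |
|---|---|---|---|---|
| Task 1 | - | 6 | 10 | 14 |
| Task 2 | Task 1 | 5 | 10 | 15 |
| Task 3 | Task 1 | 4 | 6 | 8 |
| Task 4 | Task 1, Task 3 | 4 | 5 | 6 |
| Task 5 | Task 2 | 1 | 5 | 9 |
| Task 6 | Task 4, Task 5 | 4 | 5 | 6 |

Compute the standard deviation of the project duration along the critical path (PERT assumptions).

2.54 days

te_Task 1 = (6 + 4·10 + 14)/6 = 60/6 = 10; σ²_Task 1 = ((14−6)/6)² = 1.778
te_Task 2 = (5 + 4·10 + 15)/6 = 60/6 = 10; σ²_Task 2 = ((15−5)/6)² = 2.778
te_Task 3 = (4 + 4·6 + 8)/6 = 36/6 = 6; σ²_Task 3 = ((8−4)/6)² = 0.444
te_Task 4 = (4 + 4·5 + 6)/6 = 30/6 = 5; σ²_Task 4 = ((6−4)/6)² = 0.111
te_Task 5 = (1 + 4·5 + 9)/6 = 30/6 = 5; σ²_Task 5 = ((9−1)/6)² = 1.778
te_Task 6 = (4 + 4·5 + 6)/6 = 30/6 = 5; σ²_Task 6 = ((6−4)/6)² = 0.111

Forward pass:
ES_Task 1 = 0; EF_Task 1 = 10
ES_Task 2 = 10; EF_Task 2 = 10+10 = 20
ES_Task 3 = 10; EF_Task 3 = 10+6 = 16
ES_Task 4 = max(EF_Task 1=10, EF_Task 3=16) = 16; EF_Task 4 = 16+5 = 21
ES_Task 5 = 20; EF_Task 5 = 20+5 = 25
ES_Task 6 = max(EF_Task 4=21, EF_Task 5=25) = 25; EF_Task 6 = 25+5 = 30
Expected project duration μ = 30 days. Critical path: Task 1 → Task 2 → Task 5 → Task 6.

Variance along critical path = 1.778 + 2.778 + 1.778 + 0.111 = 6.444
σ = √6.444 = 2.539 days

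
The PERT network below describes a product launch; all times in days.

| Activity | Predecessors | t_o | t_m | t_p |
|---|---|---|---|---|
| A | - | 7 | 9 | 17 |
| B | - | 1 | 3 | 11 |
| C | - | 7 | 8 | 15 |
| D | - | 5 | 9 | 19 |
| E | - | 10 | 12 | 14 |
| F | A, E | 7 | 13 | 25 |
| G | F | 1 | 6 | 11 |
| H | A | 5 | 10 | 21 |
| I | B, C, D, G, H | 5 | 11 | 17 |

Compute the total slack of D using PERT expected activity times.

22 days

te_A = (7 + 4·9 + 17)/6 = 60/6 = 10
te_B = (1 + 4·3 + 11)/6 = 24/6 = 4
te_C = (7 + 4·8 + 15)/6 = 54/6 = 9
te_D = (5 + 4·9 + 19)/6 = 60/6 = 10
te_E = (10 + 4·12 + 14)/6 = 72/6 = 12
te_F = (7 + 4·13 + 25)/6 = 84/6 = 14
te_G = (1 + 4·6 + 11)/6 = 36/6 = 6
te_H = (5 + 4·10 + 21)/6 = 66/6 = 11
te_I = (5 + 4·11 + 17)/6 = 66/6 = 11

Forward pass:
ES_A = 0; EF_A = 10
ES_B = 0; EF_B = 4
ES_C = 0; EF_C = 9
ES_D = 0; EF_D = 10
ES_E = 0; EF_E = 12
ES_F = max(EF_A=10, EF_E=12) = 12; EF_F = 12+14 = 26
ES_G = 26; EF_G = 26+6 = 32
ES_H = 10; EF_H = 10+11 = 21
ES_I = max(EF_B=4, EF_C=9, EF_D=10, EF_G=32, EF_H=21) = 32; EF_I = 32+11 = 43
Expected project duration μ = 43 days. Critical path: E → F → G → I.

Backward pass:
LF_I = 43; LS_I = 43−11 = 32
LF_H = LS_I = 32; LS_H = 32−11 = 21
LF_G = LS_I = 32; LS_G = 32−6 = 26
LF_F = LS_G = 26; LS_F = 26−14 = 12
LF_E = LS_F = 12; LS_E = 12−12 = 0
LF_D = LS_I = 32; LS_D = 32−10 = 22
LF_C = LS_I = 32; LS_C = 32−9 = 23
LF_B = LS_I = 32; LS_B = 32−4 = 28
LF_A = min(LS_F=12, LS_H=21) = 12; LS_A = 12−10 = 2
Slack_D = LS_D − ES_D = 22 − 0 = 22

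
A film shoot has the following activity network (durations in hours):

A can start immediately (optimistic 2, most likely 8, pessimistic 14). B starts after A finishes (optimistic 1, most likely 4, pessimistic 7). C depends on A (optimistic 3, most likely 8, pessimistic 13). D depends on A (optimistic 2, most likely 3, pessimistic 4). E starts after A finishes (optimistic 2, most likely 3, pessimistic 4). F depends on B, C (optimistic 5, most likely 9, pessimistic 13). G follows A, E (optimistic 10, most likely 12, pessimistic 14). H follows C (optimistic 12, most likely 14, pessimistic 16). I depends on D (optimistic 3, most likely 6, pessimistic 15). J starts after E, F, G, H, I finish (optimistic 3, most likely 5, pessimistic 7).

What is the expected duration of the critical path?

35 hours

te_A = (2 + 4·8 + 14)/6 = 48/6 = 8
te_B = (1 + 4·4 + 7)/6 = 24/6 = 4
te_C = (3 + 4·8 + 13)/6 = 48/6 = 8
te_D = (2 + 4·3 + 4)/6 = 18/6 = 3
te_E = (2 + 4·3 + 4)/6 = 18/6 = 3
te_F = (5 + 4·9 + 13)/6 = 54/6 = 9
te_G = (10 + 4·12 + 14)/6 = 72/6 = 12
te_H = (12 + 4·14 + 16)/6 = 84/6 = 14
te_I = (3 + 4·6 + 15)/6 = 42/6 = 7
te_J = (3 + 4·5 + 7)/6 = 30/6 = 5

Forward pass:
ES_A = 0; EF_A = 8
ES_B = 8; EF_B = 8+4 = 12
ES_C = 8; EF_C = 8+8 = 16
ES_D = 8; EF_D = 8+3 = 11
ES_E = 8; EF_E = 8+3 = 11
ES_F = max(EF_B=12, EF_C=16) = 16; EF_F = 16+9 = 25
ES_G = max(EF_A=8, EF_E=11) = 11; EF_G = 11+12 = 23
ES_H = 16; EF_H = 16+14 = 30
ES_I = 11; EF_I = 11+7 = 18
ES_J = max(EF_E=11, EF_F=25, EF_G=23, EF_H=30, EF_I=18) = 30; EF_J = 30+5 = 35
Expected project duration μ = 35 hours. Critical path: A → C → H → J.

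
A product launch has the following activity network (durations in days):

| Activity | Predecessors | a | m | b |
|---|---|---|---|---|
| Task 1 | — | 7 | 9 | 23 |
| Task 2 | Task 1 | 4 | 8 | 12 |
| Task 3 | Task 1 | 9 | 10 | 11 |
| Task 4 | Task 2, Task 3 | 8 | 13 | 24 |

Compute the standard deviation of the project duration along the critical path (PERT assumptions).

3.79 days

te_Task 1 = (7 + 4·9 + 23)/6 = 66/6 = 11; σ²_Task 1 = ((23−7)/6)² = 7.111
te_Task 2 = (4 + 4·8 + 12)/6 = 48/6 = 8; σ²_Task 2 = ((12−4)/6)² = 1.778
te_Task 3 = (9 + 4·10 + 11)/6 = 60/6 = 10; σ²_Task 3 = ((11−9)/6)² = 0.111
te_Task 4 = (8 + 4·13 + 24)/6 = 84/6 = 14; σ²_Task 4 = ((24−8)/6)² = 7.111

Forward pass:
ES_Task 1 = 0; EF_Task 1 = 11
ES_Task 2 = 11; EF_Task 2 = 11+8 = 19
ES_Task 3 = 11; EF_Task 3 = 11+10 = 21
ES_Task 4 = max(EF_Task 2=19, EF_Task 3=21) = 21; EF_Task 4 = 21+14 = 35
Expected project duration μ = 35 days. Critical path: Task 1 → Task 3 → Task 4.

Variance along critical path = 7.111 + 0.111 + 7.111 = 14.333
σ = √14.333 = 3.786 days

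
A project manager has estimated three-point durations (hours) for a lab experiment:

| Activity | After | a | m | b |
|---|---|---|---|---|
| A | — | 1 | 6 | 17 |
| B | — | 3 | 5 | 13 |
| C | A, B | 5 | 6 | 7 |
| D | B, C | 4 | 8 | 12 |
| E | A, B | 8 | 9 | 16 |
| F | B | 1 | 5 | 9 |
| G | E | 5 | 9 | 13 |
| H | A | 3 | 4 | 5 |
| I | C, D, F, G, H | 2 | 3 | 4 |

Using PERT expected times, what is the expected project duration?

29 hours

te_A = (1 + 4·6 + 17)/6 = 42/6 = 7
te_B = (3 + 4·5 + 13)/6 = 36/6 = 6
te_C = (5 + 4·6 + 7)/6 = 36/6 = 6
te_D = (4 + 4·8 + 12)/6 = 48/6 = 8
te_E = (8 + 4·9 + 16)/6 = 60/6 = 10
te_F = (1 + 4·5 + 9)/6 = 30/6 = 5
te_G = (5 + 4·9 + 13)/6 = 54/6 = 9
te_H = (3 + 4·4 + 5)/6 = 24/6 = 4
te_I = (2 + 4·3 + 4)/6 = 18/6 = 3

Forward pass:
ES_A = 0; EF_A = 7
ES_B = 0; EF_B = 6
ES_C = max(EF_A=7, EF_B=6) = 7; EF_C = 7+6 = 13
ES_D = max(EF_B=6, EF_C=13) = 13; EF_D = 13+8 = 21
ES_E = max(EF_A=7, EF_B=6) = 7; EF_E = 7+10 = 17
ES_F = 6; EF_F = 6+5 = 11
ES_G = 17; EF_G = 17+9 = 26
ES_H = 7; EF_H = 7+4 = 11
ES_I = max(EF_C=13, EF_D=21, EF_F=11, EF_G=26, EF_H=11) = 26; EF_I = 26+3 = 29
Expected project duration μ = 29 hours. Critical path: A → E → G → I.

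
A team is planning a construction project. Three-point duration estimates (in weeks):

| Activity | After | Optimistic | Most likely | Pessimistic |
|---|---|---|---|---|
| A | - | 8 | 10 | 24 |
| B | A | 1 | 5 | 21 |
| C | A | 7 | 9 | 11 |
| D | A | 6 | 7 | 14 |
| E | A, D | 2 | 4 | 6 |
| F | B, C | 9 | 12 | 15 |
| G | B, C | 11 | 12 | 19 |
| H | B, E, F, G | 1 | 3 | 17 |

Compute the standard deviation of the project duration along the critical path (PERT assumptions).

te_A = (8 + 4·10 + 24)/6 = 72/6 = 12; σ²_A = ((24−8)/6)² = 7.111
te_B = (1 + 4·5 + 21)/6 = 42/6 = 7; σ²_B = ((21−1)/6)² = 11.111
te_C = (7 + 4·9 + 11)/6 = 54/6 = 9; σ²_C = ((11−7)/6)² = 0.444
te_D = (6 + 4·7 + 14)/6 = 48/6 = 8; σ²_D = ((14−6)/6)² = 1.778
te_E = (2 + 4·4 + 6)/6 = 24/6 = 4; σ²_E = ((6−2)/6)² = 0.444
te_F = (9 + 4·12 + 15)/6 = 72/6 = 12; σ²_F = ((15−9)/6)² = 1.000
te_G = (11 + 4·12 + 19)/6 = 78/6 = 13; σ²_G = ((19−11)/6)² = 1.778
te_H = (1 + 4·3 + 17)/6 = 30/6 = 5; σ²_H = ((17−1)/6)² = 7.111

Forward pass:
ES_A = 0; EF_A = 12
ES_B = 12; EF_B = 12+7 = 19
ES_C = 12; EF_C = 12+9 = 21
ES_D = 12; EF_D = 12+8 = 20
ES_E = max(EF_A=12, EF_D=20) = 20; EF_E = 20+4 = 24
ES_F = max(EF_B=19, EF_C=21) = 21; EF_F = 21+12 = 33
ES_G = max(EF_B=19, EF_C=21) = 21; EF_G = 21+13 = 34
ES_H = max(EF_B=19, EF_E=24, EF_F=33, EF_G=34) = 34; EF_H = 34+5 = 39
Expected project duration μ = 39 weeks. Critical path: A → C → G → H.

Variance along critical path = 7.111 + 0.444 + 1.778 + 7.111 = 16.444
σ = √16.444 = 4.055 weeks

4.06 weeks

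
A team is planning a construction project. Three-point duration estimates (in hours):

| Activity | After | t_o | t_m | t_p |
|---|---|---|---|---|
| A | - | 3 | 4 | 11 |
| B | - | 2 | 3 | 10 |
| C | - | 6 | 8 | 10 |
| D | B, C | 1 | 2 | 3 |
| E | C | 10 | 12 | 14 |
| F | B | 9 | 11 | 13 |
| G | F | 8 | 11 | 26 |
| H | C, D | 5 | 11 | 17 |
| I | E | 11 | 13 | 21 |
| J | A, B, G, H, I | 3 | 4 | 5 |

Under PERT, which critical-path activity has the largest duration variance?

te_A = (3 + 4·4 + 11)/6 = 30/6 = 5; σ²_A = ((11−3)/6)² = 1.778
te_B = (2 + 4·3 + 10)/6 = 24/6 = 4; σ²_B = ((10−2)/6)² = 1.778
te_C = (6 + 4·8 + 10)/6 = 48/6 = 8; σ²_C = ((10−6)/6)² = 0.444
te_D = (1 + 4·2 + 3)/6 = 12/6 = 2; σ²_D = ((3−1)/6)² = 0.111
te_E = (10 + 4·12 + 14)/6 = 72/6 = 12; σ²_E = ((14−10)/6)² = 0.444
te_F = (9 + 4·11 + 13)/6 = 66/6 = 11; σ²_F = ((13−9)/6)² = 0.444
te_G = (8 + 4·11 + 26)/6 = 78/6 = 13; σ²_G = ((26−8)/6)² = 9.000
te_H = (5 + 4·11 + 17)/6 = 66/6 = 11; σ²_H = ((17−5)/6)² = 4.000
te_I = (11 + 4·13 + 21)/6 = 84/6 = 14; σ²_I = ((21−11)/6)² = 2.778
te_J = (3 + 4·4 + 5)/6 = 24/6 = 4; σ²_J = ((5−3)/6)² = 0.111

Forward pass:
ES_A = 0; EF_A = 5
ES_B = 0; EF_B = 4
ES_C = 0; EF_C = 8
ES_D = max(EF_B=4, EF_C=8) = 8; EF_D = 8+2 = 10
ES_E = 8; EF_E = 8+12 = 20
ES_F = 4; EF_F = 4+11 = 15
ES_G = 15; EF_G = 15+13 = 28
ES_H = max(EF_C=8, EF_D=10) = 10; EF_H = 10+11 = 21
ES_I = 20; EF_I = 20+14 = 34
ES_J = max(EF_A=5, EF_B=4, EF_G=28, EF_H=21, EF_I=34) = 34; EF_J = 34+4 = 38
Expected project duration μ = 38 hours. Critical path: C → E → I → J.

Variances on critical path: σ²_C=0.444, σ²_E=0.444, σ²_I=2.778, σ²_J=0.111.
Largest is σ²_I = 2.778.

I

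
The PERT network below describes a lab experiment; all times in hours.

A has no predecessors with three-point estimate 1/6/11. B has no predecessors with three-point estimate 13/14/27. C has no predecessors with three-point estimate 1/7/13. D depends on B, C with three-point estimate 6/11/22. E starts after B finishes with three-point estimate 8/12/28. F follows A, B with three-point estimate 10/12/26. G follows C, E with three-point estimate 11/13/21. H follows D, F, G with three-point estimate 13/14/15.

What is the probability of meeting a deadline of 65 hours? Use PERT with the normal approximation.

0.944

te_A = (1 + 4·6 + 11)/6 = 36/6 = 6; σ²_A = ((11−1)/6)² = 2.778
te_B = (13 + 4·14 + 27)/6 = 96/6 = 16; σ²_B = ((27−13)/6)² = 5.444
te_C = (1 + 4·7 + 13)/6 = 42/6 = 7; σ²_C = ((13−1)/6)² = 4.000
te_D = (6 + 4·11 + 22)/6 = 72/6 = 12; σ²_D = ((22−6)/6)² = 7.111
te_E = (8 + 4·12 + 28)/6 = 84/6 = 14; σ²_E = ((28−8)/6)² = 11.111
te_F = (10 + 4·12 + 26)/6 = 84/6 = 14; σ²_F = ((26−10)/6)² = 7.111
te_G = (11 + 4·13 + 21)/6 = 84/6 = 14; σ²_G = ((21−11)/6)² = 2.778
te_H = (13 + 4·14 + 15)/6 = 84/6 = 14; σ²_H = ((15−13)/6)² = 0.111

Forward pass:
ES_A = 0; EF_A = 6
ES_B = 0; EF_B = 16
ES_C = 0; EF_C = 7
ES_D = max(EF_B=16, EF_C=7) = 16; EF_D = 16+12 = 28
ES_E = 16; EF_E = 16+14 = 30
ES_F = max(EF_A=6, EF_B=16) = 16; EF_F = 16+14 = 30
ES_G = max(EF_C=7, EF_E=30) = 30; EF_G = 30+14 = 44
ES_H = max(EF_D=28, EF_F=30, EF_G=44) = 44; EF_H = 44+14 = 58
Expected project duration μ = 58 hours. Critical path: B → E → G → H.

Variance along critical path = 5.444 + 11.111 + 2.778 + 0.111 = 19.444; σ = √19.444 = 4.410 hours.
Z = (65 − 58) / 4.410 = 1.587
P(T ≤ 65) = Φ(1.587) ≈ 0.944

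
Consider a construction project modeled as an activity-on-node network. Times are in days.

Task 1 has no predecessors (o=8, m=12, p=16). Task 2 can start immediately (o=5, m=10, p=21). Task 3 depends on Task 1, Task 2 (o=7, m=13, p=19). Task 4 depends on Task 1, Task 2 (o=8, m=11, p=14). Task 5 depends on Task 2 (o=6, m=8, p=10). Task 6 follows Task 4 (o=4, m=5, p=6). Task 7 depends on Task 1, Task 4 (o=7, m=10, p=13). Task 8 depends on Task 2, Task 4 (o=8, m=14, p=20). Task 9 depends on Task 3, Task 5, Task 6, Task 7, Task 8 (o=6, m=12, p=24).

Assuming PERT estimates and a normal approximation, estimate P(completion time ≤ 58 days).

0.978

te_Task 1 = (8 + 4·12 + 16)/6 = 72/6 = 12; σ²_Task 1 = ((16−8)/6)² = 1.778
te_Task 2 = (5 + 4·10 + 21)/6 = 66/6 = 11; σ²_Task 2 = ((21−5)/6)² = 7.111
te_Task 3 = (7 + 4·13 + 19)/6 = 78/6 = 13; σ²_Task 3 = ((19−7)/6)² = 4.000
te_Task 4 = (8 + 4·11 + 14)/6 = 66/6 = 11; σ²_Task 4 = ((14−8)/6)² = 1.000
te_Task 5 = (6 + 4·8 + 10)/6 = 48/6 = 8; σ²_Task 5 = ((10−6)/6)² = 0.444
te_Task 6 = (4 + 4·5 + 6)/6 = 30/6 = 5; σ²_Task 6 = ((6−4)/6)² = 0.111
te_Task 7 = (7 + 4·10 + 13)/6 = 60/6 = 10; σ²_Task 7 = ((13−7)/6)² = 1.000
te_Task 8 = (8 + 4·14 + 20)/6 = 84/6 = 14; σ²_Task 8 = ((20−8)/6)² = 4.000
te_Task 9 = (6 + 4·12 + 24)/6 = 78/6 = 13; σ²_Task 9 = ((24−6)/6)² = 9.000

Forward pass:
ES_Task 1 = 0; EF_Task 1 = 12
ES_Task 2 = 0; EF_Task 2 = 11
ES_Task 3 = max(EF_Task 1=12, EF_Task 2=11) = 12; EF_Task 3 = 12+13 = 25
ES_Task 4 = max(EF_Task 1=12, EF_Task 2=11) = 12; EF_Task 4 = 12+11 = 23
ES_Task 5 = 11; EF_Task 5 = 11+8 = 19
ES_Task 6 = 23; EF_Task 6 = 23+5 = 28
ES_Task 7 = max(EF_Task 1=12, EF_Task 4=23) = 23; EF_Task 7 = 23+10 = 33
ES_Task 8 = max(EF_Task 2=11, EF_Task 4=23) = 23; EF_Task 8 = 23+14 = 37
ES_Task 9 = max(EF_Task 3=25, EF_Task 5=19, EF_Task 6=28, EF_Task 7=33, EF_Task 8=37) = 37; EF_Task 9 = 37+13 = 50
Expected project duration μ = 50 days. Critical path: Task 1 → Task 4 → Task 8 → Task 9.

Variance along critical path = 1.778 + 1.000 + 4.000 + 9.000 = 15.778; σ = √15.778 = 3.972 days.
Z = (58 − 50) / 3.972 = 2.014
P(T ≤ 58) = Φ(2.014) ≈ 0.978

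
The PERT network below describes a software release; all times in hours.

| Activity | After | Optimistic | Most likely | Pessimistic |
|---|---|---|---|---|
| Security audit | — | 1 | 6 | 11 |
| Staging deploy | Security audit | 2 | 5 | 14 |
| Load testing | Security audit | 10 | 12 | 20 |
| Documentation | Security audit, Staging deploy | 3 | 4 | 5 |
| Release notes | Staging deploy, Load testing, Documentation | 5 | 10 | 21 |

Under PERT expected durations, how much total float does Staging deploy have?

3 hours

te_Security audit = (1 + 4·6 + 11)/6 = 36/6 = 6
te_Staging deploy = (2 + 4·5 + 14)/6 = 36/6 = 6
te_Load testing = (10 + 4·12 + 20)/6 = 78/6 = 13
te_Documentation = (3 + 4·4 + 5)/6 = 24/6 = 4
te_Release notes = (5 + 4·10 + 21)/6 = 66/6 = 11

Forward pass:
ES_Security audit = 0; EF_Security audit = 6
ES_Staging deploy = 6; EF_Staging deploy = 6+6 = 12
ES_Load testing = 6; EF_Load testing = 6+13 = 19
ES_Documentation = max(EF_Security audit=6, EF_Staging deploy=12) = 12; EF_Documentation = 12+4 = 16
ES_Release notes = max(EF_Staging deploy=12, EF_Load testing=19, EF_Documentation=16) = 19; EF_Release notes = 19+11 = 30
Expected project duration μ = 30 hours. Critical path: Security audit → Load testing → Release notes.

Backward pass:
LF_Release notes = 30; LS_Release notes = 30−11 = 19
LF_Documentation = LS_Release notes = 19; LS_Documentation = 19−4 = 15
LF_Load testing = LS_Release notes = 19; LS_Load testing = 19−13 = 6
LF_Staging deploy = min(LS_Documentation=15, LS_Release notes=19) = 15; LS_Staging deploy = 15−6 = 9
LF_Security audit = min(LS_Staging deploy=9, LS_Load testing=6, LS_Documentation=15) = 6; LS_Security audit = 6−6 = 0
Slack_Staging deploy = LS_Staging deploy − ES_Staging deploy = 9 − 6 = 3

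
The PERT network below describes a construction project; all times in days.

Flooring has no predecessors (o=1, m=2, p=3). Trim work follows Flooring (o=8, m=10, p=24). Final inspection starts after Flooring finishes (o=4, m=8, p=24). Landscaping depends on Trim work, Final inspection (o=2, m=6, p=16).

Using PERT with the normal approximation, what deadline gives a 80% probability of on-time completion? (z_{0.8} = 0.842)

24.0 days

te_Flooring = (1 + 4·2 + 3)/6 = 12/6 = 2; σ²_Flooring = ((3−1)/6)² = 0.111
te_Trim work = (8 + 4·10 + 24)/6 = 72/6 = 12; σ²_Trim work = ((24−8)/6)² = 7.111
te_Final inspection = (4 + 4·8 + 24)/6 = 60/6 = 10; σ²_Final inspection = ((24−4)/6)² = 11.111
te_Landscaping = (2 + 4·6 + 16)/6 = 42/6 = 7; σ²_Landscaping = ((16−2)/6)² = 5.444

Forward pass:
ES_Flooring = 0; EF_Flooring = 2
ES_Trim work = 2; EF_Trim work = 2+12 = 14
ES_Final inspection = 2; EF_Final inspection = 2+10 = 12
ES_Landscaping = max(EF_Trim work=14, EF_Final inspection=12) = 14; EF_Landscaping = 14+7 = 21
Expected project duration μ = 21 days. Critical path: Flooring → Trim work → Landscaping.

Variance along critical path = 0.111 + 7.111 + 5.444 = 12.667; σ = 3.559 days.
D = μ + z·σ = 21 + 0.842·3.559 = 24.0 days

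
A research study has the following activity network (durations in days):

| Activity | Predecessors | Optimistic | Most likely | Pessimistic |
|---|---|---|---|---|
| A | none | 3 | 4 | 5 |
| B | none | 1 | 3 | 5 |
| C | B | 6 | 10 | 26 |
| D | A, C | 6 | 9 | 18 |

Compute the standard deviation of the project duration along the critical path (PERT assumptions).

3.94 days

te_A = (3 + 4·4 + 5)/6 = 24/6 = 4; σ²_A = ((5−3)/6)² = 0.111
te_B = (1 + 4·3 + 5)/6 = 18/6 = 3; σ²_B = ((5−1)/6)² = 0.444
te_C = (6 + 4·10 + 26)/6 = 72/6 = 12; σ²_C = ((26−6)/6)² = 11.111
te_D = (6 + 4·9 + 18)/6 = 60/6 = 10; σ²_D = ((18−6)/6)² = 4.000

Forward pass:
ES_A = 0; EF_A = 4
ES_B = 0; EF_B = 3
ES_C = 3; EF_C = 3+12 = 15
ES_D = max(EF_A=4, EF_C=15) = 15; EF_D = 15+10 = 25
Expected project duration μ = 25 days. Critical path: B → C → D.

Variance along critical path = 0.444 + 11.111 + 4.000 = 15.556
σ = √15.556 = 3.944 days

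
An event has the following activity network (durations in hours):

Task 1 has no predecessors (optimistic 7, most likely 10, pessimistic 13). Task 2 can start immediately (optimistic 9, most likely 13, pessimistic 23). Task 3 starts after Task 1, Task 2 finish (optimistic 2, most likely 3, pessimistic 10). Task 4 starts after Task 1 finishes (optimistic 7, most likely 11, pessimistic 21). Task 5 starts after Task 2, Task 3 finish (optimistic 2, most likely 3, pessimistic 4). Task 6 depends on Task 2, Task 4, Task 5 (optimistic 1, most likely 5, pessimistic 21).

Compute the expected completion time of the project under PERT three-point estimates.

29 hours

te_Task 1 = (7 + 4·10 + 13)/6 = 60/6 = 10
te_Task 2 = (9 + 4·13 + 23)/6 = 84/6 = 14
te_Task 3 = (2 + 4·3 + 10)/6 = 24/6 = 4
te_Task 4 = (7 + 4·11 + 21)/6 = 72/6 = 12
te_Task 5 = (2 + 4·3 + 4)/6 = 18/6 = 3
te_Task 6 = (1 + 4·5 + 21)/6 = 42/6 = 7

Forward pass:
ES_Task 1 = 0; EF_Task 1 = 10
ES_Task 2 = 0; EF_Task 2 = 14
ES_Task 3 = max(EF_Task 1=10, EF_Task 2=14) = 14; EF_Task 3 = 14+4 = 18
ES_Task 4 = 10; EF_Task 4 = 10+12 = 22
ES_Task 5 = max(EF_Task 2=14, EF_Task 3=18) = 18; EF_Task 5 = 18+3 = 21
ES_Task 6 = max(EF_Task 2=14, EF_Task 4=22, EF_Task 5=21) = 22; EF_Task 6 = 22+7 = 29
Expected project duration μ = 29 hours. Critical path: Task 1 → Task 4 → Task 6.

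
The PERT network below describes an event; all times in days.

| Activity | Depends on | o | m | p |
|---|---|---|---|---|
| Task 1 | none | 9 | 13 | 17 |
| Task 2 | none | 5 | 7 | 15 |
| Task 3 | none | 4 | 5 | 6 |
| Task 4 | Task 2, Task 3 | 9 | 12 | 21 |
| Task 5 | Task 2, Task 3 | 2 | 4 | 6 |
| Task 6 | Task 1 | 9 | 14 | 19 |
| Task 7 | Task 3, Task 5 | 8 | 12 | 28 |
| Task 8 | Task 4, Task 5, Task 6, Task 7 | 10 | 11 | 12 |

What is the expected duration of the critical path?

te_Task 1 = (9 + 4·13 + 17)/6 = 78/6 = 13
te_Task 2 = (5 + 4·7 + 15)/6 = 48/6 = 8
te_Task 3 = (4 + 4·5 + 6)/6 = 30/6 = 5
te_Task 4 = (9 + 4·12 + 21)/6 = 78/6 = 13
te_Task 5 = (2 + 4·4 + 6)/6 = 24/6 = 4
te_Task 6 = (9 + 4·14 + 19)/6 = 84/6 = 14
te_Task 7 = (8 + 4·12 + 28)/6 = 84/6 = 14
te_Task 8 = (10 + 4·11 + 12)/6 = 66/6 = 11

Forward pass:
ES_Task 1 = 0; EF_Task 1 = 13
ES_Task 2 = 0; EF_Task 2 = 8
ES_Task 3 = 0; EF_Task 3 = 5
ES_Task 4 = max(EF_Task 2=8, EF_Task 3=5) = 8; EF_Task 4 = 8+13 = 21
ES_Task 5 = max(EF_Task 2=8, EF_Task 3=5) = 8; EF_Task 5 = 8+4 = 12
ES_Task 6 = 13; EF_Task 6 = 13+14 = 27
ES_Task 7 = max(EF_Task 3=5, EF_Task 5=12) = 12; EF_Task 7 = 12+14 = 26
ES_Task 8 = max(EF_Task 4=21, EF_Task 5=12, EF_Task 6=27, EF_Task 7=26) = 27; EF_Task 8 = 27+11 = 38
Expected project duration μ = 38 days. Critical path: Task 1 → Task 6 → Task 8.

38 days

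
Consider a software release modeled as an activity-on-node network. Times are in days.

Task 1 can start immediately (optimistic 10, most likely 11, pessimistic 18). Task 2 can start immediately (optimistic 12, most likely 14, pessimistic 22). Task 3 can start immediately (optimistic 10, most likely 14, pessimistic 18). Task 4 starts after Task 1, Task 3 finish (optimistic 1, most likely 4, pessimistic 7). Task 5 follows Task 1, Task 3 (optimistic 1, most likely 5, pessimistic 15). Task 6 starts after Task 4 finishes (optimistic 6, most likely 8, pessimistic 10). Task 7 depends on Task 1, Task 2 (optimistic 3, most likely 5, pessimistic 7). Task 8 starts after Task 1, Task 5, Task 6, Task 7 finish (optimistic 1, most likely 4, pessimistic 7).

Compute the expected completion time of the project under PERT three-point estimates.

30 days

te_Task 1 = (10 + 4·11 + 18)/6 = 72/6 = 12
te_Task 2 = (12 + 4·14 + 22)/6 = 90/6 = 15
te_Task 3 = (10 + 4·14 + 18)/6 = 84/6 = 14
te_Task 4 = (1 + 4·4 + 7)/6 = 24/6 = 4
te_Task 5 = (1 + 4·5 + 15)/6 = 36/6 = 6
te_Task 6 = (6 + 4·8 + 10)/6 = 48/6 = 8
te_Task 7 = (3 + 4·5 + 7)/6 = 30/6 = 5
te_Task 8 = (1 + 4·4 + 7)/6 = 24/6 = 4

Forward pass:
ES_Task 1 = 0; EF_Task 1 = 12
ES_Task 2 = 0; EF_Task 2 = 15
ES_Task 3 = 0; EF_Task 3 = 14
ES_Task 4 = max(EF_Task 1=12, EF_Task 3=14) = 14; EF_Task 4 = 14+4 = 18
ES_Task 5 = max(EF_Task 1=12, EF_Task 3=14) = 14; EF_Task 5 = 14+6 = 20
ES_Task 6 = 18; EF_Task 6 = 18+8 = 26
ES_Task 7 = max(EF_Task 1=12, EF_Task 2=15) = 15; EF_Task 7 = 15+5 = 20
ES_Task 8 = max(EF_Task 1=12, EF_Task 5=20, EF_Task 6=26, EF_Task 7=20) = 26; EF_Task 8 = 26+4 = 30
Expected project duration μ = 30 days. Critical path: Task 3 → Task 4 → Task 6 → Task 8.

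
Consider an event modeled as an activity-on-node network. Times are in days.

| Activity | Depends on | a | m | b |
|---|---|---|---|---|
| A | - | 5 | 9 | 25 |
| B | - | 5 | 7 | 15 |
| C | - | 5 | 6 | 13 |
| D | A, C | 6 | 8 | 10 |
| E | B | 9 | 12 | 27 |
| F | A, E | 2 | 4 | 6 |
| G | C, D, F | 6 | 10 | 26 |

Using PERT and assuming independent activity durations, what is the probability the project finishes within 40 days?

0.661

te_A = (5 + 4·9 + 25)/6 = 66/6 = 11; σ²_A = ((25−5)/6)² = 11.111
te_B = (5 + 4·7 + 15)/6 = 48/6 = 8; σ²_B = ((15−5)/6)² = 2.778
te_C = (5 + 4·6 + 13)/6 = 42/6 = 7; σ²_C = ((13−5)/6)² = 1.778
te_D = (6 + 4·8 + 10)/6 = 48/6 = 8; σ²_D = ((10−6)/6)² = 0.444
te_E = (9 + 4·12 + 27)/6 = 84/6 = 14; σ²_E = ((27−9)/6)² = 9.000
te_F = (2 + 4·4 + 6)/6 = 24/6 = 4; σ²_F = ((6−2)/6)² = 0.444
te_G = (6 + 4·10 + 26)/6 = 72/6 = 12; σ²_G = ((26−6)/6)² = 11.111

Forward pass:
ES_A = 0; EF_A = 11
ES_B = 0; EF_B = 8
ES_C = 0; EF_C = 7
ES_D = max(EF_A=11, EF_C=7) = 11; EF_D = 11+8 = 19
ES_E = 8; EF_E = 8+14 = 22
ES_F = max(EF_A=11, EF_E=22) = 22; EF_F = 22+4 = 26
ES_G = max(EF_C=7, EF_D=19, EF_F=26) = 26; EF_G = 26+12 = 38
Expected project duration μ = 38 days. Critical path: B → E → F → G.

Variance along critical path = 2.778 + 9.000 + 0.444 + 11.111 = 23.333; σ = √23.333 = 4.830 days.
Z = (40 − 38) / 4.830 = 0.414
P(T ≤ 40) = Φ(0.414) ≈ 0.661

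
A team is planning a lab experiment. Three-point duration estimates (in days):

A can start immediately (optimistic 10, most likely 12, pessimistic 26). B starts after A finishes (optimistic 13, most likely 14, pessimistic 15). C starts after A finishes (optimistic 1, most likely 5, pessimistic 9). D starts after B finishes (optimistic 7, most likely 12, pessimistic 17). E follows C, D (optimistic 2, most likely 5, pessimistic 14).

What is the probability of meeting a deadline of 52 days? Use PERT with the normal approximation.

te_A = (10 + 4·12 + 26)/6 = 84/6 = 14; σ²_A = ((26−10)/6)² = 7.111
te_B = (13 + 4·14 + 15)/6 = 84/6 = 14; σ²_B = ((15−13)/6)² = 0.111
te_C = (1 + 4·5 + 9)/6 = 30/6 = 5; σ²_C = ((9−1)/6)² = 1.778
te_D = (7 + 4·12 + 17)/6 = 72/6 = 12; σ²_D = ((17−7)/6)² = 2.778
te_E = (2 + 4·5 + 14)/6 = 36/6 = 6; σ²_E = ((14−2)/6)² = 4.000

Forward pass:
ES_A = 0; EF_A = 14
ES_B = 14; EF_B = 14+14 = 28
ES_C = 14; EF_C = 14+5 = 19
ES_D = 28; EF_D = 28+12 = 40
ES_E = max(EF_C=19, EF_D=40) = 40; EF_E = 40+6 = 46
Expected project duration μ = 46 days. Critical path: A → B → D → E.

Variance along critical path = 7.111 + 0.111 + 2.778 + 4.000 = 14.000; σ = √14.000 = 3.742 days.
Z = (52 − 46) / 3.742 = 1.604
P(T ≤ 52) = Φ(1.604) ≈ 0.946

0.946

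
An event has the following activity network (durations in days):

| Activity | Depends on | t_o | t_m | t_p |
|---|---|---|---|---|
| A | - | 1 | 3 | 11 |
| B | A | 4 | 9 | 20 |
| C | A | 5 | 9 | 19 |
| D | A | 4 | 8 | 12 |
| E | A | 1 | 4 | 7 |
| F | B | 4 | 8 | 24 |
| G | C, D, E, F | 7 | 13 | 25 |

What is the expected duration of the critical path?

te_A = (1 + 4·3 + 11)/6 = 24/6 = 4
te_B = (4 + 4·9 + 20)/6 = 60/6 = 10
te_C = (5 + 4·9 + 19)/6 = 60/6 = 10
te_D = (4 + 4·8 + 12)/6 = 48/6 = 8
te_E = (1 + 4·4 + 7)/6 = 24/6 = 4
te_F = (4 + 4·8 + 24)/6 = 60/6 = 10
te_G = (7 + 4·13 + 25)/6 = 84/6 = 14

Forward pass:
ES_A = 0; EF_A = 4
ES_B = 4; EF_B = 4+10 = 14
ES_C = 4; EF_C = 4+10 = 14
ES_D = 4; EF_D = 4+8 = 12
ES_E = 4; EF_E = 4+4 = 8
ES_F = 14; EF_F = 14+10 = 24
ES_G = max(EF_C=14, EF_D=12, EF_E=8, EF_F=24) = 24; EF_G = 24+14 = 38
Expected project duration μ = 38 days. Critical path: A → B → F → G.

38 days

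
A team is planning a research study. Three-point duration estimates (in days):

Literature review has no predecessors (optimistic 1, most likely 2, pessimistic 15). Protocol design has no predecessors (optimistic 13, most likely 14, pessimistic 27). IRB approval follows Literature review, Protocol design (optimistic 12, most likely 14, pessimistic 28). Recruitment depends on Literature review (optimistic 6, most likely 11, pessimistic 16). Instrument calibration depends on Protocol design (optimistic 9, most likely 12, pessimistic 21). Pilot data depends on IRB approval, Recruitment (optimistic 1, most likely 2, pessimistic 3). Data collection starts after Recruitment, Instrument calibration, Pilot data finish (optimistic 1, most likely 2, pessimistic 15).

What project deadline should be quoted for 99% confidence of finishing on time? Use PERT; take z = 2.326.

te_Literature review = (1 + 4·2 + 15)/6 = 24/6 = 4; σ²_Literature review = ((15−1)/6)² = 5.444
te_Protocol design = (13 + 4·14 + 27)/6 = 96/6 = 16; σ²_Protocol design = ((27−13)/6)² = 5.444
te_IRB approval = (12 + 4·14 + 28)/6 = 96/6 = 16; σ²_IRB approval = ((28−12)/6)² = 7.111
te_Recruitment = (6 + 4·11 + 16)/6 = 66/6 = 11; σ²_Recruitment = ((16−6)/6)² = 2.778
te_Instrument calibration = (9 + 4·12 + 21)/6 = 78/6 = 13; σ²_Instrument calibration = ((21−9)/6)² = 4.000
te_Pilot data = (1 + 4·2 + 3)/6 = 12/6 = 2; σ²_Pilot data = ((3−1)/6)² = 0.111
te_Data collection = (1 + 4·2 + 15)/6 = 24/6 = 4; σ²_Data collection = ((15−1)/6)² = 5.444

Forward pass:
ES_Literature review = 0; EF_Literature review = 4
ES_Protocol design = 0; EF_Protocol design = 16
ES_IRB approval = max(EF_Literature review=4, EF_Protocol design=16) = 16; EF_IRB approval = 16+16 = 32
ES_Recruitment = 4; EF_Recruitment = 4+11 = 15
ES_Instrument calibration = 16; EF_Instrument calibration = 16+13 = 29
ES_Pilot data = max(EF_IRB approval=32, EF_Recruitment=15) = 32; EF_Pilot data = 32+2 = 34
ES_Data collection = max(EF_Recruitment=15, EF_Instrument calibration=29, EF_Pilot data=34) = 34; EF_Data collection = 34+4 = 38
Expected project duration μ = 38 days. Critical path: Protocol design → IRB approval → Pilot data → Data collection.

Variance along critical path = 5.444 + 7.111 + 0.111 + 5.444 = 18.111; σ = 4.256 days.
D = μ + z·σ = 38 + 2.326·4.256 = 47.9 days

47.9 days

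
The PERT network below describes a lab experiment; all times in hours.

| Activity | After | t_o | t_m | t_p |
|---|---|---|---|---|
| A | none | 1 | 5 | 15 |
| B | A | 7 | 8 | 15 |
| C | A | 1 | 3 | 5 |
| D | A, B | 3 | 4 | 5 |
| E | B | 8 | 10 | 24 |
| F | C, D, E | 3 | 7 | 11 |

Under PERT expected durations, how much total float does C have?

18 hours

te_A = (1 + 4·5 + 15)/6 = 36/6 = 6
te_B = (7 + 4·8 + 15)/6 = 54/6 = 9
te_C = (1 + 4·3 + 5)/6 = 18/6 = 3
te_D = (3 + 4·4 + 5)/6 = 24/6 = 4
te_E = (8 + 4·10 + 24)/6 = 72/6 = 12
te_F = (3 + 4·7 + 11)/6 = 42/6 = 7

Forward pass:
ES_A = 0; EF_A = 6
ES_B = 6; EF_B = 6+9 = 15
ES_C = 6; EF_C = 6+3 = 9
ES_D = max(EF_A=6, EF_B=15) = 15; EF_D = 15+4 = 19
ES_E = 15; EF_E = 15+12 = 27
ES_F = max(EF_C=9, EF_D=19, EF_E=27) = 27; EF_F = 27+7 = 34
Expected project duration μ = 34 hours. Critical path: A → B → E → F.

Backward pass:
LF_F = 34; LS_F = 34−7 = 27
LF_E = LS_F = 27; LS_E = 27−12 = 15
LF_D = LS_F = 27; LS_D = 27−4 = 23
LF_C = LS_F = 27; LS_C = 27−3 = 24
LF_B = min(LS_D=23, LS_E=15) = 15; LS_B = 15−9 = 6
LF_A = min(LS_B=6, LS_C=24, LS_D=23) = 6; LS_A = 6−6 = 0
Slack_C = LS_C − ES_C = 24 − 6 = 18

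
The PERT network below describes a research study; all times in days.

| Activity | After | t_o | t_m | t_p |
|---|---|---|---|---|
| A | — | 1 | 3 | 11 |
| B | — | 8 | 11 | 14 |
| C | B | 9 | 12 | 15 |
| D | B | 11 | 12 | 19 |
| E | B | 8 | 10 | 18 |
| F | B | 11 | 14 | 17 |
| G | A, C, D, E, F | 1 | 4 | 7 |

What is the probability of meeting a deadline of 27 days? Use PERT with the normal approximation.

te_A = (1 + 4·3 + 11)/6 = 24/6 = 4; σ²_A = ((11−1)/6)² = 2.778
te_B = (8 + 4·11 + 14)/6 = 66/6 = 11; σ²_B = ((14−8)/6)² = 1.000
te_C = (9 + 4·12 + 15)/6 = 72/6 = 12; σ²_C = ((15−9)/6)² = 1.000
te_D = (11 + 4·12 + 19)/6 = 78/6 = 13; σ²_D = ((19−11)/6)² = 1.778
te_E = (8 + 4·10 + 18)/6 = 66/6 = 11; σ²_E = ((18−8)/6)² = 2.778
te_F = (11 + 4·14 + 17)/6 = 84/6 = 14; σ²_F = ((17−11)/6)² = 1.000
te_G = (1 + 4·4 + 7)/6 = 24/6 = 4; σ²_G = ((7−1)/6)² = 1.000

Forward pass:
ES_A = 0; EF_A = 4
ES_B = 0; EF_B = 11
ES_C = 11; EF_C = 11+12 = 23
ES_D = 11; EF_D = 11+13 = 24
ES_E = 11; EF_E = 11+11 = 22
ES_F = 11; EF_F = 11+14 = 25
ES_G = max(EF_A=4, EF_C=23, EF_D=24, EF_E=22, EF_F=25) = 25; EF_G = 25+4 = 29
Expected project duration μ = 29 days. Critical path: B → F → G.

Variance along critical path = 1.000 + 1.000 + 1.000 = 3.000; σ = √3.000 = 1.732 days.
Z = (27 − 29) / 1.732 = -1.155
P(T ≤ 27) = Φ(-1.155) ≈ 0.124

0.124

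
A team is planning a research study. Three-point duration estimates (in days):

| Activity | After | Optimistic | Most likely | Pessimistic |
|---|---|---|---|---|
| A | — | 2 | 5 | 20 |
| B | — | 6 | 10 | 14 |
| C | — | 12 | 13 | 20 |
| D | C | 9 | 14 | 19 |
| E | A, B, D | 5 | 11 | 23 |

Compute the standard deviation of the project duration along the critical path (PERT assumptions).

te_A = (2 + 4·5 + 20)/6 = 42/6 = 7; σ²_A = ((20−2)/6)² = 9.000
te_B = (6 + 4·10 + 14)/6 = 60/6 = 10; σ²_B = ((14−6)/6)² = 1.778
te_C = (12 + 4·13 + 20)/6 = 84/6 = 14; σ²_C = ((20−12)/6)² = 1.778
te_D = (9 + 4·14 + 19)/6 = 84/6 = 14; σ²_D = ((19−9)/6)² = 2.778
te_E = (5 + 4·11 + 23)/6 = 72/6 = 12; σ²_E = ((23−5)/6)² = 9.000

Forward pass:
ES_A = 0; EF_A = 7
ES_B = 0; EF_B = 10
ES_C = 0; EF_C = 14
ES_D = 14; EF_D = 14+14 = 28
ES_E = max(EF_A=7, EF_B=10, EF_D=28) = 28; EF_E = 28+12 = 40
Expected project duration μ = 40 days. Critical path: C → D → E.

Variance along critical path = 1.778 + 2.778 + 9.000 = 13.556
σ = √13.556 = 3.682 days

3.68 days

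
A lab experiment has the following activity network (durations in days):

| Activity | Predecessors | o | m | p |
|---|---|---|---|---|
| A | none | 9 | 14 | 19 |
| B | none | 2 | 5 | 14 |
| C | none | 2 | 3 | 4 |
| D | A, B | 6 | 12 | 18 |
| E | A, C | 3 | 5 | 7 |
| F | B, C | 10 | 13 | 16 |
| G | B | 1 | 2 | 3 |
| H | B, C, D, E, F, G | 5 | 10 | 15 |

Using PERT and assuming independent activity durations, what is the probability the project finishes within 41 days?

0.947

te_A = (9 + 4·14 + 19)/6 = 84/6 = 14; σ²_A = ((19−9)/6)² = 2.778
te_B = (2 + 4·5 + 14)/6 = 36/6 = 6; σ²_B = ((14−2)/6)² = 4.000
te_C = (2 + 4·3 + 4)/6 = 18/6 = 3; σ²_C = ((4−2)/6)² = 0.111
te_D = (6 + 4·12 + 18)/6 = 72/6 = 12; σ²_D = ((18−6)/6)² = 4.000
te_E = (3 + 4·5 + 7)/6 = 30/6 = 5; σ²_E = ((7−3)/6)² = 0.444
te_F = (10 + 4·13 + 16)/6 = 78/6 = 13; σ²_F = ((16−10)/6)² = 1.000
te_G = (1 + 4·2 + 3)/6 = 12/6 = 2; σ²_G = ((3−1)/6)² = 0.111
te_H = (5 + 4·10 + 15)/6 = 60/6 = 10; σ²_H = ((15−5)/6)² = 2.778

Forward pass:
ES_A = 0; EF_A = 14
ES_B = 0; EF_B = 6
ES_C = 0; EF_C = 3
ES_D = max(EF_A=14, EF_B=6) = 14; EF_D = 14+12 = 26
ES_E = max(EF_A=14, EF_C=3) = 14; EF_E = 14+5 = 19
ES_F = max(EF_B=6, EF_C=3) = 6; EF_F = 6+13 = 19
ES_G = 6; EF_G = 6+2 = 8
ES_H = max(EF_B=6, EF_C=3, EF_D=26, EF_E=19, EF_F=19, EF_G=8) = 26; EF_H = 26+10 = 36
Expected project duration μ = 36 days. Critical path: A → D → H.

Variance along critical path = 2.778 + 4.000 + 2.778 = 9.556; σ = √9.556 = 3.091 days.
Z = (41 − 36) / 3.091 = 1.617
P(T ≤ 41) = Φ(1.617) ≈ 0.947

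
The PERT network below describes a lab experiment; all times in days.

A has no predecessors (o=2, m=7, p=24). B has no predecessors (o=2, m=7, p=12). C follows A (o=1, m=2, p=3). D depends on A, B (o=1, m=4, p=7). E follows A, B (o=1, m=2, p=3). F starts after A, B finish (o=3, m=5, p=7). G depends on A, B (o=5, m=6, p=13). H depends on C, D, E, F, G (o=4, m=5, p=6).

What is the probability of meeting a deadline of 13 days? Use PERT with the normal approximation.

te_A = (2 + 4·7 + 24)/6 = 54/6 = 9; σ²_A = ((24−2)/6)² = 13.444
te_B = (2 + 4·7 + 12)/6 = 42/6 = 7; σ²_B = ((12−2)/6)² = 2.778
te_C = (1 + 4·2 + 3)/6 = 12/6 = 2; σ²_C = ((3−1)/6)² = 0.111
te_D = (1 + 4·4 + 7)/6 = 24/6 = 4; σ²_D = ((7−1)/6)² = 1.000
te_E = (1 + 4·2 + 3)/6 = 12/6 = 2; σ²_E = ((3−1)/6)² = 0.111
te_F = (3 + 4·5 + 7)/6 = 30/6 = 5; σ²_F = ((7−3)/6)² = 0.444
te_G = (5 + 4·6 + 13)/6 = 42/6 = 7; σ²_G = ((13−5)/6)² = 1.778
te_H = (4 + 4·5 + 6)/6 = 30/6 = 5; σ²_H = ((6−4)/6)² = 0.111

Forward pass:
ES_A = 0; EF_A = 9
ES_B = 0; EF_B = 7
ES_C = 9; EF_C = 9+2 = 11
ES_D = max(EF_A=9, EF_B=7) = 9; EF_D = 9+4 = 13
ES_E = max(EF_A=9, EF_B=7) = 9; EF_E = 9+2 = 11
ES_F = max(EF_A=9, EF_B=7) = 9; EF_F = 9+5 = 14
ES_G = max(EF_A=9, EF_B=7) = 9; EF_G = 9+7 = 16
ES_H = max(EF_C=11, EF_D=13, EF_E=11, EF_F=14, EF_G=16) = 16; EF_H = 16+5 = 21
Expected project duration μ = 21 days. Critical path: A → G → H.

Variance along critical path = 13.444 + 1.778 + 0.111 = 15.333; σ = √15.333 = 3.916 days.
Z = (13 − 21) / 3.916 = -2.043
P(T ≤ 13) = Φ(-2.043) ≈ 0.021

0.021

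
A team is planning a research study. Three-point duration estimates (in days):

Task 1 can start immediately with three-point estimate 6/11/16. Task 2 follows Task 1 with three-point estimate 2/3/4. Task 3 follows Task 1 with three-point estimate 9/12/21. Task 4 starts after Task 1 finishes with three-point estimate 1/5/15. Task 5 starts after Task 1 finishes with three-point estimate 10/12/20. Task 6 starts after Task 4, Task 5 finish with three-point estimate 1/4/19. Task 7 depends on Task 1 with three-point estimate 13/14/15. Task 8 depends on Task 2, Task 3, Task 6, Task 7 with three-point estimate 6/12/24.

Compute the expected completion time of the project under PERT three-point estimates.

te_Task 1 = (6 + 4·11 + 16)/6 = 66/6 = 11
te_Task 2 = (2 + 4·3 + 4)/6 = 18/6 = 3
te_Task 3 = (9 + 4·12 + 21)/6 = 78/6 = 13
te_Task 4 = (1 + 4·5 + 15)/6 = 36/6 = 6
te_Task 5 = (10 + 4·12 + 20)/6 = 78/6 = 13
te_Task 6 = (1 + 4·4 + 19)/6 = 36/6 = 6
te_Task 7 = (13 + 4·14 + 15)/6 = 84/6 = 14
te_Task 8 = (6 + 4·12 + 24)/6 = 78/6 = 13

Forward pass:
ES_Task 1 = 0; EF_Task 1 = 11
ES_Task 2 = 11; EF_Task 2 = 11+3 = 14
ES_Task 3 = 11; EF_Task 3 = 11+13 = 24
ES_Task 4 = 11; EF_Task 4 = 11+6 = 17
ES_Task 5 = 11; EF_Task 5 = 11+13 = 24
ES_Task 6 = max(EF_Task 4=17, EF_Task 5=24) = 24; EF_Task 6 = 24+6 = 30
ES_Task 7 = 11; EF_Task 7 = 11+14 = 25
ES_Task 8 = max(EF_Task 2=14, EF_Task 3=24, EF_Task 6=30, EF_Task 7=25) = 30; EF_Task 8 = 30+13 = 43
Expected project duration μ = 43 days. Critical path: Task 1 → Task 5 → Task 6 → Task 8.

43 days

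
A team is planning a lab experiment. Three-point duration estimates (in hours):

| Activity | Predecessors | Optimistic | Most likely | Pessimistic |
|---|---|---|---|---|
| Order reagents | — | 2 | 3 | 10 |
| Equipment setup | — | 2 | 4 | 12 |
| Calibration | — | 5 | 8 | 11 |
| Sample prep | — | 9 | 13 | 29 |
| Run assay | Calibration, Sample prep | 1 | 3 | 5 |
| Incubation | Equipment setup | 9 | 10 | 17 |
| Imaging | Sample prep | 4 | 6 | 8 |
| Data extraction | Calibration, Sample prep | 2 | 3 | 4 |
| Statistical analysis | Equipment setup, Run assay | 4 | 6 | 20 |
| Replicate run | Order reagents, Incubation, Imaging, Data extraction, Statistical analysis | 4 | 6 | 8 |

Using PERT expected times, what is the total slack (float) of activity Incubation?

10 hours

te_Order reagents = (2 + 4·3 + 10)/6 = 24/6 = 4
te_Equipment setup = (2 + 4·4 + 12)/6 = 30/6 = 5
te_Calibration = (5 + 4·8 + 11)/6 = 48/6 = 8
te_Sample prep = (9 + 4·13 + 29)/6 = 90/6 = 15
te_Run assay = (1 + 4·3 + 5)/6 = 18/6 = 3
te_Incubation = (9 + 4·10 + 17)/6 = 66/6 = 11
te_Imaging = (4 + 4·6 + 8)/6 = 36/6 = 6
te_Data extraction = (2 + 4·3 + 4)/6 = 18/6 = 3
te_Statistical analysis = (4 + 4·6 + 20)/6 = 48/6 = 8
te_Replicate run = (4 + 4·6 + 8)/6 = 36/6 = 6

Forward pass:
ES_Order reagents = 0; EF_Order reagents = 4
ES_Equipment setup = 0; EF_Equipment setup = 5
ES_Calibration = 0; EF_Calibration = 8
ES_Sample prep = 0; EF_Sample prep = 15
ES_Run assay = max(EF_Calibration=8, EF_Sample prep=15) = 15; EF_Run assay = 15+3 = 18
ES_Incubation = 5; EF_Incubation = 5+11 = 16
ES_Imaging = 15; EF_Imaging = 15+6 = 21
ES_Data extraction = max(EF_Calibration=8, EF_Sample prep=15) = 15; EF_Data extraction = 15+3 = 18
ES_Statistical analysis = max(EF_Equipment setup=5, EF_Run assay=18) = 18; EF_Statistical analysis = 18+8 = 26
ES_Replicate run = max(EF_Order reagents=4, EF_Incubation=16, EF_Imaging=21, EF_Data extraction=18, EF_Statistical analysis=26) = 26; EF_Replicate run = 26+6 = 32
Expected project duration μ = 32 hours. Critical path: Sample prep → Run assay → Statistical analysis → Replicate run.

Backward pass:
LF_Replicate run = 32; LS_Replicate run = 32−6 = 26
LF_Statistical analysis = LS_Replicate run = 26; LS_Statistical analysis = 26−8 = 18
LF_Data extraction = LS_Replicate run = 26; LS_Data extraction = 26−3 = 23
LF_Imaging = LS_Replicate run = 26; LS_Imaging = 26−6 = 20
LF_Incubation = LS_Replicate run = 26; LS_Incubation = 26−11 = 15
LF_Run assay = LS_Statistical analysis = 18; LS_Run assay = 18−3 = 15
LF_Sample prep = min(LS_Run assay=15, LS_Imaging=20, LS_Data extraction=23) = 15; LS_Sample prep = 15−15 = 0
LF_Calibration = min(LS_Run assay=15, LS_Data extraction=23) = 15; LS_Calibration = 15−8 = 7
LF_Equipment setup = min(LS_Incubation=15, LS_Statistical analysis=18) = 15; LS_Equipment setup = 15−5 = 10
LF_Order reagents = LS_Replicate run = 26; LS_Order reagents = 26−4 = 22
Slack_Incubation = LS_Incubation − ES_Incubation = 15 − 5 = 10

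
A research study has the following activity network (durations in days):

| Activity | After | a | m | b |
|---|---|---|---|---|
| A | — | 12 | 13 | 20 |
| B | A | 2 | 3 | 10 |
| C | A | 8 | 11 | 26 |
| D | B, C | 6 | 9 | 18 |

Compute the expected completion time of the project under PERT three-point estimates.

37 days

te_A = (12 + 4·13 + 20)/6 = 84/6 = 14
te_B = (2 + 4·3 + 10)/6 = 24/6 = 4
te_C = (8 + 4·11 + 26)/6 = 78/6 = 13
te_D = (6 + 4·9 + 18)/6 = 60/6 = 10

Forward pass:
ES_A = 0; EF_A = 14
ES_B = 14; EF_B = 14+4 = 18
ES_C = 14; EF_C = 14+13 = 27
ES_D = max(EF_B=18, EF_C=27) = 27; EF_D = 27+10 = 37
Expected project duration μ = 37 days. Critical path: A → C → D.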